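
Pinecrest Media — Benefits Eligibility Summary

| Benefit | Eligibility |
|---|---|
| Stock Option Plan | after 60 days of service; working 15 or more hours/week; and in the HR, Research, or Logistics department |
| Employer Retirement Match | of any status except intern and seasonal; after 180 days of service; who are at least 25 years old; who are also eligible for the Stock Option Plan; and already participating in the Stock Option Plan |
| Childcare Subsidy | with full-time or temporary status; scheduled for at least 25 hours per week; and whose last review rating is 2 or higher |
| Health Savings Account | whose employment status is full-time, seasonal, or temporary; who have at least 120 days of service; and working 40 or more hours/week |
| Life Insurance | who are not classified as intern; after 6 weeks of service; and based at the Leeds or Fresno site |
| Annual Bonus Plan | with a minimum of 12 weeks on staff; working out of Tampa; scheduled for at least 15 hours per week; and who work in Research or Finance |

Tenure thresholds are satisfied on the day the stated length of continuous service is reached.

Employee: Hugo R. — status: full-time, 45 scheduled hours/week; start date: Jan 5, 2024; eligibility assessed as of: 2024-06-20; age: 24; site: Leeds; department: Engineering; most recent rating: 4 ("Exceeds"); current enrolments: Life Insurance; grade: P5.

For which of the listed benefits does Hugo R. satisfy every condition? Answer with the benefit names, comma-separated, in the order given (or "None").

Service from Jan 5, 2024 to 2024-06-20: 167 days.
Stock Option Plan — service 167 days ≥ 60 days ✓; 45 hrs/wk ≥ 15 ✓; dept Engineering ✗ → not eligible.
Employer Retirement Match — status full-time ✓ (not excluded); service 167 days < 180 days ✗ → not eligible.
Childcare Subsidy — status full-time ✓; 45 hrs/wk ≥ 25 ✓; rating 4 ≥ 2 ✓ → eligible.
Health Savings Account — status full-time ✓; service 167 days ≥ 120 days ✓; 45 hrs/wk ≥ 40 ✓ → eligible.
Life Insurance — status full-time ✓ (not excluded); service 167 days ≥ 6 weeks (≈42 days) ✓; site Leeds ✓ → eligible.
Annual Bonus Plan — service 167 days ≥ 12 weeks (≈84 days) ✓; site Leeds ✗ (not Tampa) → not eligible.

Childcare Subsidy, Health Savings Account, Life Insurance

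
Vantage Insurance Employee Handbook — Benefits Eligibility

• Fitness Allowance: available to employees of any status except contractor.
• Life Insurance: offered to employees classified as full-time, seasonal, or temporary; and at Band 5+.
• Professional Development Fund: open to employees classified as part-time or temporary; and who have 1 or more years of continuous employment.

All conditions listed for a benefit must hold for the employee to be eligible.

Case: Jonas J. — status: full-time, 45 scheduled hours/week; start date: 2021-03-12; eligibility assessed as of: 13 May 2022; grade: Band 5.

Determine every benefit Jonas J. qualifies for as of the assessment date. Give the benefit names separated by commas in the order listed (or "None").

Service from 2021-03-12 to 13 May 2022: 427 days.
Fitness Allowance — status full-time ✓ (not excluded) → eligible.
Life Insurance — status full-time ✓; grade Band 5 ≥ Band 5 ✓ → eligible.
Professional Development Fund — status full-time ✗ (requires part-time or temporary) → not eligible.

Fitness Allowance, Life Insurance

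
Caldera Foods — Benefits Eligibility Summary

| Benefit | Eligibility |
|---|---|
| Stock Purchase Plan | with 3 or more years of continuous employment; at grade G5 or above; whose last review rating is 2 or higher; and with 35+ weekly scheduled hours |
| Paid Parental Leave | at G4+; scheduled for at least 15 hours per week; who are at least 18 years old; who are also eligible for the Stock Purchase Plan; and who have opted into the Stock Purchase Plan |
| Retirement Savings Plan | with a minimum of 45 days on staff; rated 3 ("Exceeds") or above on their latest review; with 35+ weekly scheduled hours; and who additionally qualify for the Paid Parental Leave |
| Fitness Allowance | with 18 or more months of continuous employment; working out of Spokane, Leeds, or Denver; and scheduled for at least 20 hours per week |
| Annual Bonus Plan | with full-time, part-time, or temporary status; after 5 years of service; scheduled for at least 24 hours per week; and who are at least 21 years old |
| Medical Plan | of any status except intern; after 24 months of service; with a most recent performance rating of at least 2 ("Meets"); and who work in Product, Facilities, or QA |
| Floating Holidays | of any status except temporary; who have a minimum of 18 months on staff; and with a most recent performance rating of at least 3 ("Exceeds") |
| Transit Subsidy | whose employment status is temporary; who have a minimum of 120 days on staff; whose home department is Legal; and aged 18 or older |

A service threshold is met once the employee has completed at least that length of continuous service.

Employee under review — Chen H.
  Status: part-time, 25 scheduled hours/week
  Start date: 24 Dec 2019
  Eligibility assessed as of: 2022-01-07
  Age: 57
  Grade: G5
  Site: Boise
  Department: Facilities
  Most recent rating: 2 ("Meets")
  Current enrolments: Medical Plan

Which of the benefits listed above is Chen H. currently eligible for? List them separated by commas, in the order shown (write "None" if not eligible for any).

Service from 24 Dec 2019 to 2022-01-07: 745 days.
Stock Purchase Plan — service 745 days < 3 years (≈1095 days) ✗ → not eligible.
Paid Parental Leave — grade G5 ≥ G4 ✓; 25 hrs/wk ≥ 15 ✓; age 57 ≥ 18 ✓; not eligible for Stock Purchase Plan ✗ → not eligible.
Retirement Savings Plan — service 745 days ≥ 45 days ✓; rating 2 < 3 ✗ → not eligible.
Fitness Allowance — service 745 days ≥ 18 months (≈540 days) ✓; site Boise ✗ (not Spokane, Leeds, or Denver) → not eligible.
Annual Bonus Plan — status part-time ✓; service 745 days < 5 years (≈1825 days) ✗ → not eligible.
Medical Plan — status part-time ✓ (not excluded); service 745 days ≥ 24 months (≈720 days) ✓; rating 2 ≥ 2 ✓; dept Facilities ✓ → eligible.
Floating Holidays — status part-time ✓ (not excluded); service 745 days ≥ 18 months (≈540 days) ✓; rating 2 < 3 ✗ → not eligible.
Transit Subsidy — status part-time ✗ (requires temporary) → not eligible.

Medical Plan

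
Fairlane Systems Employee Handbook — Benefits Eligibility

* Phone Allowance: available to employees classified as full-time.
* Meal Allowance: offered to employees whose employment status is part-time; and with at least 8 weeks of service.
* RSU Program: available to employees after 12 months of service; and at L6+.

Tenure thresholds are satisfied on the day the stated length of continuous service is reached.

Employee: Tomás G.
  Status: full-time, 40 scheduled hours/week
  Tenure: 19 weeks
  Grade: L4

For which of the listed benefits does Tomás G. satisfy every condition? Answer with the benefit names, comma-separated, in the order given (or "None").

Phone Allowance

Phone Allowance — status full-time ✓ → eligible.
Meal Allowance — status full-time ✗ (requires part-time) → not eligible.
RSU Program — service 19 weeks < 12 months (≈360 days) ✗ → not eligible.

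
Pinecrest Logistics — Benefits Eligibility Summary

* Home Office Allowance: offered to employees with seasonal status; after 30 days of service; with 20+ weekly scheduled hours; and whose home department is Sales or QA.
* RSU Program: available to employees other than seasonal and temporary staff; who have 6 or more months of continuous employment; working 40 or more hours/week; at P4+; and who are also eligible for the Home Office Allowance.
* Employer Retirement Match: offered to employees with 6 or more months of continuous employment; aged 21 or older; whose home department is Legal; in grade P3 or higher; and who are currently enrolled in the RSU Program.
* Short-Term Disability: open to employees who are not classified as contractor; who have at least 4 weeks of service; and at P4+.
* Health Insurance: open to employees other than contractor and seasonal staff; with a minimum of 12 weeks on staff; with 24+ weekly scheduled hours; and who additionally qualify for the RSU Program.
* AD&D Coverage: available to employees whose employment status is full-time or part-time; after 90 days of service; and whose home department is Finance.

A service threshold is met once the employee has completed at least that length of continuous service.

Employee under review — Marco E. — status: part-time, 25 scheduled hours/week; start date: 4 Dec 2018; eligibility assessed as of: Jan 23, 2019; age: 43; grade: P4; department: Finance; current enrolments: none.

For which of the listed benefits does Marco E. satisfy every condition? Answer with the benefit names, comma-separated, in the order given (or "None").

Service from 4 Dec 2018 to Jan 23, 2019: 50 days.
Home Office Allowance — status part-time ✗ (requires seasonal) → not eligible.
RSU Program — status part-time ✓ (not excluded); service 50 days < 6 months (≈180 days) ✗ → not eligible.
Employer Retirement Match — service 50 days < 6 months (≈180 days) ✗ → not eligible.
Short-Term Disability — status part-time ✓ (not excluded); service 50 days ≥ 4 weeks (≈28 days) ✓; grade P4 ≥ P4 ✓ → eligible.
Health Insurance — status part-time ✓ (not excluded); service 50 days < 12 weeks (≈84 days) ✗ → not eligible.
AD&D Coverage — status part-time ✓; service 50 days < 90 days ✗ → not eligible.

Short-Term Disability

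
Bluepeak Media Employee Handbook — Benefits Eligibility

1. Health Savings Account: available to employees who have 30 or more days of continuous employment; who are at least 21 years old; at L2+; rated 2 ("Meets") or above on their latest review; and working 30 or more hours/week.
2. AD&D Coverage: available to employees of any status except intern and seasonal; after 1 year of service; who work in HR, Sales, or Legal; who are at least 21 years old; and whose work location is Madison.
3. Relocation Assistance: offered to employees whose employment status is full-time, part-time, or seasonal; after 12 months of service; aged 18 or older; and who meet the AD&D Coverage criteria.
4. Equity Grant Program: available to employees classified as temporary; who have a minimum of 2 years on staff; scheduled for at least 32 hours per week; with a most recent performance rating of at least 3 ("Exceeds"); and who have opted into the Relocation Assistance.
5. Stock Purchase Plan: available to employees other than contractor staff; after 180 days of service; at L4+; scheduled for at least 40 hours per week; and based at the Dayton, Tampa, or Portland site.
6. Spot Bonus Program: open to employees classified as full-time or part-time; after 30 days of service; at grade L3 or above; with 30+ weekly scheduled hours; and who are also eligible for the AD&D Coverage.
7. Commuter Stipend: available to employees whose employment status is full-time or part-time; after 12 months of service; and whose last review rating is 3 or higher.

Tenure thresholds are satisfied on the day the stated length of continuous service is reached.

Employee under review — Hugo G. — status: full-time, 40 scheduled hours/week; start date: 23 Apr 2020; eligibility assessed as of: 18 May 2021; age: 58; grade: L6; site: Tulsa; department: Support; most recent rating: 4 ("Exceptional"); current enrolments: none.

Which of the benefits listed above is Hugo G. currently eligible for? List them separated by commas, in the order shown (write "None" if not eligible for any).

Health Savings Account, Commuter Stipend

Service from 23 Apr 2020 to 18 May 2021: 390 days.
Health Savings Account — service 390 days ≥ 30 days ✓; age 58 ≥ 21 ✓; grade L6 ≥ L2 ✓; rating 4 ≥ 2 ✓; 40 hrs/wk ≥ 30 ✓ → eligible.
AD&D Coverage — status full-time ✓ (not excluded); service 390 days ≥ 1 year (≈365 days) ✓; dept Support ✗ → not eligible.
Relocation Assistance — status full-time ✓; service 390 days ≥ 12 months (≈360 days) ✓; age 58 ≥ 18 ✓; not eligible for AD&D Coverage ✗ → not eligible.
Equity Grant Program — status full-time ✗ (requires temporary) → not eligible.
Stock Purchase Plan — status full-time ✓ (not excluded); service 390 days ≥ 180 days ✓; grade L6 ≥ L4 ✓; 40 hrs/wk ≥ 40 ✓; site Tulsa ✗ (not Dayton, Tampa, or Portland) → not eligible.
Spot Bonus Program — status full-time ✓; service 390 days ≥ 30 days ✓; grade L6 ≥ L3 ✓; 40 hrs/wk ≥ 30 ✓; not eligible for AD&D Coverage ✗ → not eligible.
Commuter Stipend — status full-time ✓; service 390 days ≥ 12 months (≈360 days) ✓; rating 4 ≥ 3 ✓ → eligible.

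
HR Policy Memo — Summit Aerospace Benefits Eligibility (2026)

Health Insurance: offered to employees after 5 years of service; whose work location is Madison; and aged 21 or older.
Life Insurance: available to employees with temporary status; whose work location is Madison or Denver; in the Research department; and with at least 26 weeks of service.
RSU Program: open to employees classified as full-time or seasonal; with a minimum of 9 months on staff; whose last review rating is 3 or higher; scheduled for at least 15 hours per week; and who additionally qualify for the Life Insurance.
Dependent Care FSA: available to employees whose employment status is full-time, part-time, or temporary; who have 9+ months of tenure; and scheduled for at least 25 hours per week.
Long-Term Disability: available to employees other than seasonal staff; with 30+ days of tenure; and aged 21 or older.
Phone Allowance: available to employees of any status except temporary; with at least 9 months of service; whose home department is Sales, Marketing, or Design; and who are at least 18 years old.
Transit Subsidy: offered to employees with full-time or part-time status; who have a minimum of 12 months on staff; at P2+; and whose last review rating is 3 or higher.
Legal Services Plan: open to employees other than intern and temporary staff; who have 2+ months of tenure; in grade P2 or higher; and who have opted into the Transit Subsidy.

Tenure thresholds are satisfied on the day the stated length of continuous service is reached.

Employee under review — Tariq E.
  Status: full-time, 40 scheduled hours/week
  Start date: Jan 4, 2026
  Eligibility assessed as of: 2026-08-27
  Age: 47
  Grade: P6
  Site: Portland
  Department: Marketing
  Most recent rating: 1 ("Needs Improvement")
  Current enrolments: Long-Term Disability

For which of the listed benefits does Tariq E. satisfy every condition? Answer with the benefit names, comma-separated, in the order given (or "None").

Long-Term Disability

Service from Jan 4, 2026 to 2026-08-27: 235 days.
Health Insurance — service 235 days < 5 years (≈1825 days) ✗ → not eligible.
Life Insurance — status full-time ✗ (requires temporary) → not eligible.
RSU Program — status full-time ✓; service 235 days < 9 months (≈270 days) ✗ → not eligible.
Dependent Care FSA — status full-time ✓; service 235 days < 9 months (≈270 days) ✗ → not eligible.
Long-Term Disability — status full-time ✓ (not excluded); service 235 days ≥ 30 days ✓; age 47 ≥ 21 ✓ → eligible.
Phone Allowance — status full-time ✓ (not excluded); service 235 days < 9 months (≈270 days) ✗ → not eligible.
Transit Subsidy — status full-time ✓; service 235 days < 12 months (≈360 days) ✗ → not eligible.
Legal Services Plan — status full-time ✓ (not excluded); service 235 days ≥ 2 months (≈60 days) ✓; grade P6 ≥ P2 ✓; not enrolled in Transit Subsidy ✗ → not eligible.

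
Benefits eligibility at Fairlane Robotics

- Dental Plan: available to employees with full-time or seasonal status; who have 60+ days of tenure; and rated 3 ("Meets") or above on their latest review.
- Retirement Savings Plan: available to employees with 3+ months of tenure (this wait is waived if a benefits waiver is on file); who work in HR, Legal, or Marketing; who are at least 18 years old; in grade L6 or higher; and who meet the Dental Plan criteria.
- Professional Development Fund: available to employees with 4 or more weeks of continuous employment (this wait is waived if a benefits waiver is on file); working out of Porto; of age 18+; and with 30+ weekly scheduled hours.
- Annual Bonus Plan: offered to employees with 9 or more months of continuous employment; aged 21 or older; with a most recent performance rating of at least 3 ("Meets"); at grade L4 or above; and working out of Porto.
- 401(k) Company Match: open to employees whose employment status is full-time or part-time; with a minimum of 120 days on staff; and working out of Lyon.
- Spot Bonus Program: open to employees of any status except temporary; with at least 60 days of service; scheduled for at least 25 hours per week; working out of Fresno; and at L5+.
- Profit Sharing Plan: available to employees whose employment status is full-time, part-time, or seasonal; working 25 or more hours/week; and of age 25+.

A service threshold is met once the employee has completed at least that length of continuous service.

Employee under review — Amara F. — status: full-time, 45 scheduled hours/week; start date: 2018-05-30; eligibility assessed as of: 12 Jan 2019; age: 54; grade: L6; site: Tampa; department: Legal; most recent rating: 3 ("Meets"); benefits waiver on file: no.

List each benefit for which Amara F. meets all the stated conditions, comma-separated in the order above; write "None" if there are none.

Service from 2018-05-30 to 12 Jan 2019: 227 days.
Dental Plan — status full-time ✓; service 227 days ≥ 60 days ✓; rating 3 ≥ 3 ✓ → eligible.
Retirement Savings Plan — no waiver, service 227 days ≥ 3 months (≈90 days) ✓; dept Legal ✓; age 54 ≥ 18 ✓; grade L6 ≥ L6 ✓; eligible for Dental Plan ✓ → eligible.
Professional Development Fund — no waiver, service 227 days ≥ 4 weeks (≈28 days) ✓; site Tampa ✗ (not Porto) → not eligible.
Annual Bonus Plan — service 227 days < 9 months (≈270 days) ✗ → not eligible.
401(k) Company Match — status full-time ✓; service 227 days ≥ 120 days ✓; site Tampa ✗ (not Lyon) → not eligible.
Spot Bonus Program — status full-time ✓ (not excluded); service 227 days ≥ 60 days ✓; 45 hrs/wk ≥ 25 ✓; site Tampa ✗ (not Fresno) → not eligible.
Profit Sharing Plan — status full-time ✓; 45 hrs/wk ≥ 25 ✓; age 54 ≥ 25 ✓ → eligible.

Dental Plan, Retirement Savings Plan, Profit Sharing Plan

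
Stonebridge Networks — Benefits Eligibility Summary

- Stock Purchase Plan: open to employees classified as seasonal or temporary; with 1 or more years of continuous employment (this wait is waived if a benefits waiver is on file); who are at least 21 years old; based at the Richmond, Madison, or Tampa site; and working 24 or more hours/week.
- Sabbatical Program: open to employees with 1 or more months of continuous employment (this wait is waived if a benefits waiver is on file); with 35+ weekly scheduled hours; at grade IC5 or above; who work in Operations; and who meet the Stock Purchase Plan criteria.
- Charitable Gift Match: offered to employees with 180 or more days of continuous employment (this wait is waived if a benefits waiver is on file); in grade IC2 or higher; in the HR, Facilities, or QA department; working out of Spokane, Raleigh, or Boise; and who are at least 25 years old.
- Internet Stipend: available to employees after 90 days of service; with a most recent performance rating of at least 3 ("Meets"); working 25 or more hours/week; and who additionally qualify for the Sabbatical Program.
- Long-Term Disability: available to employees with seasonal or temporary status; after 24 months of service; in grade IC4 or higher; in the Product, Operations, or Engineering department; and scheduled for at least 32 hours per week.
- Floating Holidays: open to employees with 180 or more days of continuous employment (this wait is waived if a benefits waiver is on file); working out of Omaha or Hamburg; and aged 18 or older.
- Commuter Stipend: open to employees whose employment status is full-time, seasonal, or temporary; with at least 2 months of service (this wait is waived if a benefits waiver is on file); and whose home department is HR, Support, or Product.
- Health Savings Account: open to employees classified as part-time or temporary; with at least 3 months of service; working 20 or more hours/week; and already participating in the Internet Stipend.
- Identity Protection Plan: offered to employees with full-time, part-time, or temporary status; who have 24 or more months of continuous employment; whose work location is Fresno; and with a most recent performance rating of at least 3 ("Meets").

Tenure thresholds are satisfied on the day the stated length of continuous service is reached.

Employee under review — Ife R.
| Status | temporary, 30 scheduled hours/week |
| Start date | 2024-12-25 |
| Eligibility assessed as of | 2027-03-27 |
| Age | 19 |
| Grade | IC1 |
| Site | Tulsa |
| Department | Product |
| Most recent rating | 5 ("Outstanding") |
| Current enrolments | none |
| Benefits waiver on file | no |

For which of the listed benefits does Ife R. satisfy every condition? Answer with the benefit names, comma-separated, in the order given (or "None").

Service from 2024-12-25 to 2027-03-27: 822 days.
Stock Purchase Plan — status temporary ✓; no waiver, service 822 days ≥ 1 year (≈365 days) ✓; age 19 < 21 ✗ → not eligible.
Sabbatical Program — no waiver, service 822 days ≥ 1 month (≈30 days) ✓; 30 hrs/wk < 35 ✗ → not eligible.
Charitable Gift Match — no waiver, service 822 days ≥ 180 days ✓; grade IC1 < IC2 ✗ → not eligible.
Internet Stipend — service 822 days ≥ 90 days ✓; rating 5 ≥ 3 ✓; 30 hrs/wk ≥ 25 ✓; not eligible for Sabbatical Program ✗ → not eligible.
Long-Term Disability — status temporary ✓; service 822 days ≥ 24 months (≈720 days) ✓; grade IC1 < IC4 ✗ → not eligible.
Floating Holidays — no waiver, service 822 days ≥ 180 days ✓; site Tulsa ✗ (not Omaha or Hamburg) → not eligible.
Commuter Stipend — status temporary ✓; no waiver, service 822 days ≥ 2 months (≈60 days) ✓; dept Product ✓ → eligible.
Health Savings Account — status temporary ✓; service 822 days ≥ 3 months (≈90 days) ✓; 30 hrs/wk ≥ 20 ✓; not enrolled in Internet Stipend ✗ → not eligible.
Identity Protection Plan — status temporary ✓; service 822 days ≥ 24 months (≈720 days) ✓; site Tulsa ✗ (not Fresno) → not eligible.

Commuter Stipend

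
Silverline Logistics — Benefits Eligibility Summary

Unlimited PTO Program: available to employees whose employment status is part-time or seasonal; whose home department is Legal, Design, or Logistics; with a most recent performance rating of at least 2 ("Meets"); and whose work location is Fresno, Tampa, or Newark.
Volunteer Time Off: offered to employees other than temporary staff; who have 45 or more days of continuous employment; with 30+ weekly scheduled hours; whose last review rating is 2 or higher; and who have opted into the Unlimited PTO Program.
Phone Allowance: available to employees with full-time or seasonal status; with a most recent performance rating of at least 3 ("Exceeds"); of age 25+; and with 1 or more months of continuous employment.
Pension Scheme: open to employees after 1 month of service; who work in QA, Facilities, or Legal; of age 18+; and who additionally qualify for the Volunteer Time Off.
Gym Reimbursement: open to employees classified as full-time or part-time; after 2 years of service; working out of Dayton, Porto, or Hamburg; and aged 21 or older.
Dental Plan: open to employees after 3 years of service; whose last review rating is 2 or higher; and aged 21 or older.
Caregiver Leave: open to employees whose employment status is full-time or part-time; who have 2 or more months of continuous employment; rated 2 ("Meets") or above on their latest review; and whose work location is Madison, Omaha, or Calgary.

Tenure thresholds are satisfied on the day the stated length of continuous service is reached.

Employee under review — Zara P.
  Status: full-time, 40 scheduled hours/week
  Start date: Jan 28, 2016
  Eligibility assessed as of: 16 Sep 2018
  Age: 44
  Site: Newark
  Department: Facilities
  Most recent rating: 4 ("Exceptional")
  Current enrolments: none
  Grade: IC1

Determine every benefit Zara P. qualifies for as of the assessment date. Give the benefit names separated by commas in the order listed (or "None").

Service from Jan 28, 2016 to 16 Sep 2018: 962 days.
Unlimited PTO Program — status full-time ✗ (requires part-time or seasonal) → not eligible.
Volunteer Time Off — status full-time ✓ (not excluded); service 962 days ≥ 45 days ✓; 40 hrs/wk ≥ 30 ✓; rating 4 ≥ 2 ✓; not enrolled in Unlimited PTO Program ✗ → not eligible.
Phone Allowance — status full-time ✓; rating 4 ≥ 3 ✓; age 44 ≥ 25 ✓; service 962 days ≥ 1 month (≈30 days) ✓ → eligible.
Pension Scheme — service 962 days ≥ 1 month (≈30 days) ✓; dept Facilities ✓; age 44 ≥ 18 ✓; not eligible for Volunteer Time Off ✗ → not eligible.
Gym Reimbursement — status full-time ✓; service 962 days ≥ 2 years (≈730 days) ✓; site Newark ✗ (not Dayton, Porto, or Hamburg) → not eligible.
Dental Plan — service 962 days < 3 years (≈1095 days) ✗ → not eligible.
Caregiver Leave — status full-time ✓; service 962 days ≥ 2 months (≈60 days) ✓; rating 4 ≥ 2 ✓; site Newark ✗ (not Madison, Omaha, or Calgary) → not eligible.

Phone Allowance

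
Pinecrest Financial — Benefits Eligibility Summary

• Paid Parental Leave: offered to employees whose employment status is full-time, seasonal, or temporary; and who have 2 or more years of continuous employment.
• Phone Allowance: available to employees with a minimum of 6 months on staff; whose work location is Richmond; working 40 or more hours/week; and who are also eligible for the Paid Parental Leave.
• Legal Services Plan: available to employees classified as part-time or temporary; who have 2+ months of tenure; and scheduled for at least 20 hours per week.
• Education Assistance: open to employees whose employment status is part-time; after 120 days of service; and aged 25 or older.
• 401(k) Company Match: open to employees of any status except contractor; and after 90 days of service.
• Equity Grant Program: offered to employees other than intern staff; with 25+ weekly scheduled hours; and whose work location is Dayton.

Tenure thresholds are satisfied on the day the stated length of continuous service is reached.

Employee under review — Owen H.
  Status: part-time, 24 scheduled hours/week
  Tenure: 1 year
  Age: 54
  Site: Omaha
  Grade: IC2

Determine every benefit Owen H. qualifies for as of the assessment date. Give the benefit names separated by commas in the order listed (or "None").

Legal Services Plan, Education Assistance, 401(k) Company Match

Paid Parental Leave — status part-time ✗ (requires full-time, seasonal, or temporary) → not eligible.
Phone Allowance — service 1 year ≥ 6 months (≈180 days) ✓; site Omaha ✗ (not Richmond) → not eligible.
Legal Services Plan — status part-time ✓; service 1 year ≥ 2 months (≈60 days) ✓; 24 hrs/wk ≥ 20 ✓ → eligible.
Education Assistance — status part-time ✓; service 1 year ≥ 120 days ✓; age 54 ≥ 25 ✓ → eligible.
401(k) Company Match — status part-time ✓ (not excluded); service 1 year ≥ 90 days ✓ → eligible.
Equity Grant Program — status part-time ✓ (not excluded); 24 hrs/wk < 25 ✗ → not eligible.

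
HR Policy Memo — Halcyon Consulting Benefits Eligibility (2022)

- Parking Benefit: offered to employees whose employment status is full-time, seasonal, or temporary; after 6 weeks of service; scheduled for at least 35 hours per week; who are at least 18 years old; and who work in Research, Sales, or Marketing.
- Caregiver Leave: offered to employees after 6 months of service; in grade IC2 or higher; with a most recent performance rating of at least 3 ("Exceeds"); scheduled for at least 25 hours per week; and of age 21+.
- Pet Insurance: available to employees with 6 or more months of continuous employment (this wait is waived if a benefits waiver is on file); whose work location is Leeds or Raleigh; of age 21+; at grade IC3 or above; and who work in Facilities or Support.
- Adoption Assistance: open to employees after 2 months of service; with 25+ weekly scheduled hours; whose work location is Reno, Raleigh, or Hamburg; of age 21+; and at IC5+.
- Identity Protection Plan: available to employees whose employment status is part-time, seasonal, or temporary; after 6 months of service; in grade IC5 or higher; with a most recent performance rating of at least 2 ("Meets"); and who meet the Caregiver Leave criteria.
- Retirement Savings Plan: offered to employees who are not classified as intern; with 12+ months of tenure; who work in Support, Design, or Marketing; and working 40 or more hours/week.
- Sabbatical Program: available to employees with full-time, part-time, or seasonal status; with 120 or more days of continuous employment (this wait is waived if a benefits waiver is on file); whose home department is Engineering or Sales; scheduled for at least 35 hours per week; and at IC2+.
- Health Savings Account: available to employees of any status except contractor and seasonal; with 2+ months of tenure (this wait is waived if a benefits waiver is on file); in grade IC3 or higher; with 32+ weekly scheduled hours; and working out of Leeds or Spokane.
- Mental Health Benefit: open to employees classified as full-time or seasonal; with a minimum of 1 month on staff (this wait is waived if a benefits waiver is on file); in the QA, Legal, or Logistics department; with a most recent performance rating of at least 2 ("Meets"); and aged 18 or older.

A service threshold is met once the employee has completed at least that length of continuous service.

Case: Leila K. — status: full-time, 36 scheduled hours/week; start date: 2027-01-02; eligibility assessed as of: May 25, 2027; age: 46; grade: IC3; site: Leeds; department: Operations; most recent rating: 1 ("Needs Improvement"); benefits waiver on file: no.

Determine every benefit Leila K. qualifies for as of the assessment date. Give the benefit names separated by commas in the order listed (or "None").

Service from 2027-01-02 to May 25, 2027: 143 days.
Parking Benefit — status full-time ✓; service 143 days ≥ 6 weeks (≈42 days) ✓; 36 hrs/wk ≥ 35 ✓; age 46 ≥ 18 ✓; dept Operations ✗ → not eligible.
Caregiver Leave — service 143 days < 6 months (≈180 days) ✗ → not eligible.
Pet Insurance — no waiver, service 143 days < 6 months (≈180 days) ✗ → not eligible.
Adoption Assistance — service 143 days ≥ 2 months (≈60 days) ✓; 36 hrs/wk ≥ 25 ✓; site Leeds ✗ (not Reno, Raleigh, or Hamburg) → not eligible.
Identity Protection Plan — status full-time ✗ (requires part-time, seasonal, or temporary) → not eligible.
Retirement Savings Plan — status full-time ✓ (not excluded); service 143 days < 12 months (≈360 days) ✗ → not eligible.
Sabbatical Program — status full-time ✓; no waiver, service 143 days ≥ 120 days ✓; dept Operations ✗ → not eligible.
Health Savings Account — status full-time ✓ (not excluded); no waiver, service 143 days ≥ 2 months (≈60 days) ✓; grade IC3 ≥ IC3 ✓; 36 hrs/wk ≥ 32 ✓; site Leeds ✓ → eligible.
Mental Health Benefit — status full-time ✓; no waiver, service 143 days ≥ 1 month (≈30 days) ✓; dept Operations ✗ → not eligible.

Health Savings Account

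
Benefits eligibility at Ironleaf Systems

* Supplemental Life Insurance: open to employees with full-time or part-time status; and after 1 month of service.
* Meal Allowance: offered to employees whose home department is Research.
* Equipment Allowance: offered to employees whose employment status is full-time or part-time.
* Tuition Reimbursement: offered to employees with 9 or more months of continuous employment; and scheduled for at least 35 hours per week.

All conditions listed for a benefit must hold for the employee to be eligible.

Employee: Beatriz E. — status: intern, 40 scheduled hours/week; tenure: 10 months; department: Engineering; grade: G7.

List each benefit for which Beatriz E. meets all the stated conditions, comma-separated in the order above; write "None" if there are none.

Tuition Reimbursement

Supplemental Life Insurance — status intern ✗ (requires full-time or part-time) → not eligible.
Meal Allowance — dept Engineering ✗ → not eligible.
Equipment Allowance — status intern ✗ (requires full-time or part-time) → not eligible.
Tuition Reimbursement — service 10 months ≥ 9 months ✓; 40 hrs/wk ≥ 35 ✓ → eligible.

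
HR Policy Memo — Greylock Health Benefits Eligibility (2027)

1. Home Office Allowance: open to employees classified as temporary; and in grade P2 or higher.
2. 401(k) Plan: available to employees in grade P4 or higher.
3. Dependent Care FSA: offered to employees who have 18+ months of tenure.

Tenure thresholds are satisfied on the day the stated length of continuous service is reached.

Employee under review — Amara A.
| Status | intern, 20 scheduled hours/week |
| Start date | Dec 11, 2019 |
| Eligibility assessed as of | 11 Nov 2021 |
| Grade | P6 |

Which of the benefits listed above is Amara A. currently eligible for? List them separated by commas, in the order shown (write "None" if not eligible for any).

401(k) Plan, Dependent Care FSA

Service from Dec 11, 2019 to 11 Nov 2021: 701 days.
Home Office Allowance — status intern ✗ (requires temporary) → not eligible.
401(k) Plan — grade P6 ≥ P4 ✓ → eligible.
Dependent Care FSA — service 701 days ≥ 18 months (≈540 days) ✓ → eligible.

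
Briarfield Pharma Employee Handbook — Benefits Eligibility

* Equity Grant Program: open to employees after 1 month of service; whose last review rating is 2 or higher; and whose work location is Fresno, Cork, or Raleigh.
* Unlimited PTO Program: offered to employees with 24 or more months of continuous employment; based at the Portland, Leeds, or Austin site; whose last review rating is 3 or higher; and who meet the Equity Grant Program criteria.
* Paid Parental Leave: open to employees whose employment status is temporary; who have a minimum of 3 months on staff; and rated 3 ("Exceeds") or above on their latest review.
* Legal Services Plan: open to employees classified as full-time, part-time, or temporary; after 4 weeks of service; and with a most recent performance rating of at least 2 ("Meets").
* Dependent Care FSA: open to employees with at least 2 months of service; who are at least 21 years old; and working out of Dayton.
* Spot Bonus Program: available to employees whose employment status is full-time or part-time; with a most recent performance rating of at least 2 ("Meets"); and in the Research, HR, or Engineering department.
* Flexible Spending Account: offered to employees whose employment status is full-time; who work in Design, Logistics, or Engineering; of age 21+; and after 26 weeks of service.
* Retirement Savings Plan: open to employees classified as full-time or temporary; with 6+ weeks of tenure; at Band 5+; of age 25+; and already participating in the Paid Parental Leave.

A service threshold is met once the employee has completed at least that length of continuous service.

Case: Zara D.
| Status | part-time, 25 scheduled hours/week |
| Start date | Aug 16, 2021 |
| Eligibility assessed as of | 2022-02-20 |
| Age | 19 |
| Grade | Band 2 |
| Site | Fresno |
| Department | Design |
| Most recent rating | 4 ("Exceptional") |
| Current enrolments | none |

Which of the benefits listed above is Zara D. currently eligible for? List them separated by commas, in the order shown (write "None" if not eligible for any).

Equity Grant Program, Legal Services Plan

Service from Aug 16, 2021 to 2022-02-20: 188 days.
Equity Grant Program — service 188 days ≥ 1 month (≈30 days) ✓; rating 4 ≥ 2 ✓; site Fresno ✓ → eligible.
Unlimited PTO Program — service 188 days < 24 months (≈720 days) ✗ → not eligible.
Paid Parental Leave — status part-time ✗ (requires temporary) → not eligible.
Legal Services Plan — status part-time ✓; service 188 days ≥ 4 weeks (≈28 days) ✓; rating 4 ≥ 2 ✓ → eligible.
Dependent Care FSA — service 188 days ≥ 2 months (≈60 days) ✓; age 19 < 21 ✗ → not eligible.
Spot Bonus Program — status part-time ✓; rating 4 ≥ 2 ✓; dept Design ✗ → not eligible.
Flexible Spending Account — status part-time ✗ (requires full-time) → not eligible.
Retirement Savings Plan — status part-time ✗ (requires full-time or temporary) → not eligible.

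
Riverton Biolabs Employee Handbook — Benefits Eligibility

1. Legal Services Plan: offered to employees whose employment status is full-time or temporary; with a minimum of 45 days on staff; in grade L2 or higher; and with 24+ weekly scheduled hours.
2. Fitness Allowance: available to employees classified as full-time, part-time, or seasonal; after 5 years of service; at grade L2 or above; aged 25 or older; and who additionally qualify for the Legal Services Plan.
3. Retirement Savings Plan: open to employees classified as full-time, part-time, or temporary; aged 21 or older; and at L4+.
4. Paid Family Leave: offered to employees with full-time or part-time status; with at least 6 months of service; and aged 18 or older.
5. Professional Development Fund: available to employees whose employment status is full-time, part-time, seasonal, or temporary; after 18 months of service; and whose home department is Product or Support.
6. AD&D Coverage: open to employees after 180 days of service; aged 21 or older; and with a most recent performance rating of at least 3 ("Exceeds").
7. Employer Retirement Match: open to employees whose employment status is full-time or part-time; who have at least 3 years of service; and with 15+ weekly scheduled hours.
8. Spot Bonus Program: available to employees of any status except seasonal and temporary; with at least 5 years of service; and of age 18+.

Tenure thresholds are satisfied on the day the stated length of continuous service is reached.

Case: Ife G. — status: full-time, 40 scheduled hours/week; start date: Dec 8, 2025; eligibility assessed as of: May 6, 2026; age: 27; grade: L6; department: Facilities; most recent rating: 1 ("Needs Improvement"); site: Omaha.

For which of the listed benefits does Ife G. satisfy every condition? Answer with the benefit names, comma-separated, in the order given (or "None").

Service from Dec 8, 2025 to May 6, 2026: 149 days.
Legal Services Plan — status full-time ✓; service 149 days ≥ 45 days ✓; grade L6 ≥ L2 ✓; 40 hrs/wk ≥ 24 ✓ → eligible.
Fitness Allowance — status full-time ✓; service 149 days < 5 years (≈1825 days) ✗ → not eligible.
Retirement Savings Plan — status full-time ✓; age 27 ≥ 21 ✓; grade L6 ≥ L4 ✓ → eligible.
Paid Family Leave — status full-time ✓; service 149 days < 6 months (≈180 days) ✗ → not eligible.
Professional Development Fund — status full-time ✓; service 149 days < 18 months (≈540 days) ✗ → not eligible.
AD&D Coverage — service 149 days < 180 days ✗ → not eligible.
Employer Retirement Match — status full-time ✓; service 149 days < 3 years (≈1095 days) ✗ → not eligible.
Spot Bonus Program — status full-time ✓ (not excluded); service 149 days < 5 years (≈1825 days) ✗ → not eligible.

Legal Services Plan, Retirement Savings Plan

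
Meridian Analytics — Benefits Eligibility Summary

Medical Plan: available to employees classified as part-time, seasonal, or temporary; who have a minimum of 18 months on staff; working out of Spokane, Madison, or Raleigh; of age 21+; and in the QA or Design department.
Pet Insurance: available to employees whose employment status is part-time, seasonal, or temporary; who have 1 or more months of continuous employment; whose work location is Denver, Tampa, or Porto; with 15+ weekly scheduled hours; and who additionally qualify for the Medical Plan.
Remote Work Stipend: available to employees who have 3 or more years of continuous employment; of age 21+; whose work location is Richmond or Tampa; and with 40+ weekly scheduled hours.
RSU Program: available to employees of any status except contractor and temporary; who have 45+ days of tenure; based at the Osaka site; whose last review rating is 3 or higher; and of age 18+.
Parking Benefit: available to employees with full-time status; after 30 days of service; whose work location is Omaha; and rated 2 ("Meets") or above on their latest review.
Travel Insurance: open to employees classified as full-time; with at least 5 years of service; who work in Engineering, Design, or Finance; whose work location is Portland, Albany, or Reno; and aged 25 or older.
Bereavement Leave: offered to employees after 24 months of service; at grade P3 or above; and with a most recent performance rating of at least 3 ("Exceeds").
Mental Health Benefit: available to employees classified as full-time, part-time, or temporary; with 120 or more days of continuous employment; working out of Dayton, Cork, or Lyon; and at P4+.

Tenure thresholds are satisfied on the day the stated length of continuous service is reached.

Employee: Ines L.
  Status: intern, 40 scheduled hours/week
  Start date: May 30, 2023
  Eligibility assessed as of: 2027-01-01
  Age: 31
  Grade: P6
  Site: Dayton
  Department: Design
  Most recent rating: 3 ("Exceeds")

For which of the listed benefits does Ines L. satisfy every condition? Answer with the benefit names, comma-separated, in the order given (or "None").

Service from May 30, 2023 to 2027-01-01: 1312 days.
Medical Plan — status intern ✗ (requires part-time, seasonal, or temporary) → not eligible.
Pet Insurance — status intern ✗ (requires part-time, seasonal, or temporary) → not eligible.
Remote Work Stipend — service 1312 days ≥ 3 years (≈1095 days) ✓; age 31 ≥ 21 ✓; site Dayton ✗ (not Richmond or Tampa) → not eligible.
RSU Program — status intern ✓ (not excluded); service 1312 days ≥ 45 days ✓; site Dayton ✗ (not Osaka) → not eligible.
Parking Benefit — status intern ✗ (requires full-time) → not eligible.
Travel Insurance — status intern ✗ (requires full-time) → not eligible.
Bereavement Leave — service 1312 days ≥ 24 months (≈720 days) ✓; grade P6 ≥ P3 ✓; rating 3 ≥ 3 ✓ → eligible.
Mental Health Benefit — status intern ✗ (requires full-time, part-time, or temporary) → not eligible.

Bereavement Leave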